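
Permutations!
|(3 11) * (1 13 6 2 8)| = |(1 13 6 2 8)(3 11)| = 10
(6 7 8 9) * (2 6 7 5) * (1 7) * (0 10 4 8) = [10, 7, 6, 3, 8, 2, 5, 0, 9, 1, 4] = (0 10 4 8 9 1 7)(2 6 5)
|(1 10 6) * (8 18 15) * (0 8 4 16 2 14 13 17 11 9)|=|(0 8 18 15 4 16 2 14 13 17 11 9)(1 10 6)|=12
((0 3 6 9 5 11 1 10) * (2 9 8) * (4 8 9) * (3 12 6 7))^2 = (0 6 5 1)(2 8 4)(9 11 10 12)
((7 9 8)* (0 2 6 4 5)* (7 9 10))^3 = ((0 2 6 4 5)(7 10)(8 9))^3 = (0 4 2 5 6)(7 10)(8 9)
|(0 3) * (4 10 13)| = |(0 3)(4 10 13)| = 6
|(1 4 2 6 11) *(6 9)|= 6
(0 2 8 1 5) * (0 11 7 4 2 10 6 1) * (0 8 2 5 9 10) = (1 9 10 6)(4 5 11 7) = [0, 9, 2, 3, 5, 11, 1, 4, 8, 10, 6, 7]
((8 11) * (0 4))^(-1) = (0 4)(8 11)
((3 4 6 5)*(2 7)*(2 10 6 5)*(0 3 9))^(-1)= (0 9 5 4 3)(2 6 10 7)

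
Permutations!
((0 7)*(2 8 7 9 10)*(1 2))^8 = ((0 9 10 1 2 8 7))^8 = (0 9 10 1 2 8 7)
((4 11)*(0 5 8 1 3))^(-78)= ((0 5 8 1 3)(4 11))^(-78)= (11)(0 8 3 5 1)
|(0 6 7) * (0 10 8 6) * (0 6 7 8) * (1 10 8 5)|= 10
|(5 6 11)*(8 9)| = |(5 6 11)(8 9)| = 6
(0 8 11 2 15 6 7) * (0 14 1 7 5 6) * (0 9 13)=(0 8 11 2 15 9 13)(1 7 14)(5 6)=[8, 7, 15, 3, 4, 6, 5, 14, 11, 13, 10, 2, 12, 0, 1, 9]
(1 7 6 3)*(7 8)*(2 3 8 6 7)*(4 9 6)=(1 4 9 6 8 2 3)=[0, 4, 3, 1, 9, 5, 8, 7, 2, 6]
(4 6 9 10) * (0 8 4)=[8, 1, 2, 3, 6, 5, 9, 7, 4, 10, 0]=(0 8 4 6 9 10)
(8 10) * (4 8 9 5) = (4 8 10 9 5) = [0, 1, 2, 3, 8, 4, 6, 7, 10, 5, 9]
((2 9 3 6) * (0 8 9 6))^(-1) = ((0 8 9 3)(2 6))^(-1) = (0 3 9 8)(2 6)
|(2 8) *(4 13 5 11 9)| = 10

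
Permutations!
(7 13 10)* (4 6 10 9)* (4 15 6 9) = [0, 1, 2, 3, 9, 5, 10, 13, 8, 15, 7, 11, 12, 4, 14, 6] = (4 9 15 6 10 7 13)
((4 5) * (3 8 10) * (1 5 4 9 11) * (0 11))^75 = (11)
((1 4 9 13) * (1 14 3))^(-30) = ((1 4 9 13 14 3))^(-30) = (14)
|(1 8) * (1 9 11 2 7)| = 6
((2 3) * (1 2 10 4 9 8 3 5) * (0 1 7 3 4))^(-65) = (0 3 5 1 10 7 2)(4 9 8)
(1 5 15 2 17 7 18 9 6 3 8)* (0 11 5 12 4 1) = (0 11 5 15 2 17 7 18 9 6 3 8)(1 12 4) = [11, 12, 17, 8, 1, 15, 3, 18, 0, 6, 10, 5, 4, 13, 14, 2, 16, 7, 9]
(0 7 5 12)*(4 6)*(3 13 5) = (0 7 3 13 5 12)(4 6) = [7, 1, 2, 13, 6, 12, 4, 3, 8, 9, 10, 11, 0, 5]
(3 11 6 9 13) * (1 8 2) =(1 8 2)(3 11 6 9 13) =[0, 8, 1, 11, 4, 5, 9, 7, 2, 13, 10, 6, 12, 3]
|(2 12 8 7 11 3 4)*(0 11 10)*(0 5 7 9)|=|(0 11 3 4 2 12 8 9)(5 7 10)|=24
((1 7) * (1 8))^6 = ((1 7 8))^6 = (8)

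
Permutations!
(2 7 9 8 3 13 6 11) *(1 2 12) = [0, 2, 7, 13, 4, 5, 11, 9, 3, 8, 10, 12, 1, 6] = (1 2 7 9 8 3 13 6 11 12)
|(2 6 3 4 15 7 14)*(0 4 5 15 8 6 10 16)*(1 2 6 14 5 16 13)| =84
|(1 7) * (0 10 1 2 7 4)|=|(0 10 1 4)(2 7)|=4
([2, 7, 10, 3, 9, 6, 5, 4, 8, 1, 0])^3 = [0, 9, 2, 3, 7, 6, 5, 1, 8, 4, 10]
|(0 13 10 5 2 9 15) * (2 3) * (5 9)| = |(0 13 10 9 15)(2 5 3)| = 15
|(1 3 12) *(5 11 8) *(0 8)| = 12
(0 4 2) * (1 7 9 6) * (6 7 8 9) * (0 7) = [4, 8, 7, 3, 2, 5, 1, 6, 9, 0] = (0 4 2 7 6 1 8 9)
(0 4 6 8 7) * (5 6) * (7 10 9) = (0 4 5 6 8 10 9 7) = [4, 1, 2, 3, 5, 6, 8, 0, 10, 7, 9]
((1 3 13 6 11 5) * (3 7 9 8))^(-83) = (1 11 13 8 7 5 6 3 9)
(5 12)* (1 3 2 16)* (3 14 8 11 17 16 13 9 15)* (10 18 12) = (1 14 8 11 17 16)(2 13 9 15 3)(5 10 18 12) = [0, 14, 13, 2, 4, 10, 6, 7, 11, 15, 18, 17, 5, 9, 8, 3, 1, 16, 12]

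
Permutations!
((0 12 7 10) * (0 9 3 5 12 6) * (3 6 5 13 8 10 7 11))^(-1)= (0 6 9 10 8 13 3 11 12 5)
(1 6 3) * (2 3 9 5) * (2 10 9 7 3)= (1 6 7 3)(5 10 9)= [0, 6, 2, 1, 4, 10, 7, 3, 8, 5, 9]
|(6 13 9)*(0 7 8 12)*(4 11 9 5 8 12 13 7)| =21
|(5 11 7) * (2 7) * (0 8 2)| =6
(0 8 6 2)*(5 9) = (0 8 6 2)(5 9) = [8, 1, 0, 3, 4, 9, 2, 7, 6, 5]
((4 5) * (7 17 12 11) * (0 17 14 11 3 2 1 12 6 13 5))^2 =(0 6 5)(1 3)(2 12)(4 17 13)(7 11 14)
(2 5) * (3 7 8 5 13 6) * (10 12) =(2 13 6 3 7 8 5)(10 12) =[0, 1, 13, 7, 4, 2, 3, 8, 5, 9, 12, 11, 10, 6]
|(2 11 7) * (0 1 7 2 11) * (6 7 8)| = |(0 1 8 6 7 11 2)| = 7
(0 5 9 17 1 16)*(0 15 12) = (0 5 9 17 1 16 15 12) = [5, 16, 2, 3, 4, 9, 6, 7, 8, 17, 10, 11, 0, 13, 14, 12, 15, 1]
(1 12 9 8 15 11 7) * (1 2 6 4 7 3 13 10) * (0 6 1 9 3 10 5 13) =(0 6 4 7 2 1 12 3)(5 13)(8 15 11 10 9) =[6, 12, 1, 0, 7, 13, 4, 2, 15, 8, 9, 10, 3, 5, 14, 11]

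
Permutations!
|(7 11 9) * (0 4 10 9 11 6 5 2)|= 8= |(11)(0 4 10 9 7 6 5 2)|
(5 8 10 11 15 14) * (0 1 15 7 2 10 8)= [1, 15, 10, 3, 4, 0, 6, 2, 8, 9, 11, 7, 12, 13, 5, 14]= (0 1 15 14 5)(2 10 11 7)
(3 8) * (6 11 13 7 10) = (3 8)(6 11 13 7 10) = [0, 1, 2, 8, 4, 5, 11, 10, 3, 9, 6, 13, 12, 7]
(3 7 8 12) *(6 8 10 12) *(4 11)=[0, 1, 2, 7, 11, 5, 8, 10, 6, 9, 12, 4, 3]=(3 7 10 12)(4 11)(6 8)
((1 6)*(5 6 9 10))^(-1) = (1 6 5 10 9)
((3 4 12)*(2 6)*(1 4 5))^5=(12)(2 6)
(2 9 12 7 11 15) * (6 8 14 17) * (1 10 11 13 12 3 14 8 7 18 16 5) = (1 10 11 15 2 9 3 14 17 6 7 13 12 18 16 5) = [0, 10, 9, 14, 4, 1, 7, 13, 8, 3, 11, 15, 18, 12, 17, 2, 5, 6, 16]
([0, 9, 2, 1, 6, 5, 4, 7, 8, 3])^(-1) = (1 3 9)(4 6)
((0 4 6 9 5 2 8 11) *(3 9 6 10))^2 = (0 10 9 2 11 4 3 5 8)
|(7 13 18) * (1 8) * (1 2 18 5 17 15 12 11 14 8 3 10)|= 33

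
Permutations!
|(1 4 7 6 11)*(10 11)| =6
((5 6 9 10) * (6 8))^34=((5 8 6 9 10))^34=(5 10 9 6 8)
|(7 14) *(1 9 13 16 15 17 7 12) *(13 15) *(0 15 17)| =6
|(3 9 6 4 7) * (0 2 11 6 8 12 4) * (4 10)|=|(0 2 11 6)(3 9 8 12 10 4 7)|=28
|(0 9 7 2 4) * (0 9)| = |(2 4 9 7)| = 4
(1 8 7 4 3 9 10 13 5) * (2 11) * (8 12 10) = (1 12 10 13 5)(2 11)(3 9 8 7 4) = [0, 12, 11, 9, 3, 1, 6, 4, 7, 8, 13, 2, 10, 5]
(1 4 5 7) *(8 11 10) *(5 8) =[0, 4, 2, 3, 8, 7, 6, 1, 11, 9, 5, 10] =(1 4 8 11 10 5 7)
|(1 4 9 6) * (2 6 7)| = 6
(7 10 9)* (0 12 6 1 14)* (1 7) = (0 12 6 7 10 9 1 14) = [12, 14, 2, 3, 4, 5, 7, 10, 8, 1, 9, 11, 6, 13, 0]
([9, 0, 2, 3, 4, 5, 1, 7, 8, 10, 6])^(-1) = (0 1 6 10 9)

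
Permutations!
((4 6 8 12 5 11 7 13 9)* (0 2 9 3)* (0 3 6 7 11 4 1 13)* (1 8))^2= ((0 2 9 8 12 5 4 7)(1 13 6))^2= (0 9 12 4)(1 6 13)(2 8 5 7)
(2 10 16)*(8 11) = (2 10 16)(8 11) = [0, 1, 10, 3, 4, 5, 6, 7, 11, 9, 16, 8, 12, 13, 14, 15, 2]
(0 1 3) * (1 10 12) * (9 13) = [10, 3, 2, 0, 4, 5, 6, 7, 8, 13, 12, 11, 1, 9] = (0 10 12 1 3)(9 13)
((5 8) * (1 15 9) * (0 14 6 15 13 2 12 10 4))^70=((0 14 6 15 9 1 13 2 12 10 4)(5 8))^70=(0 9 12 14 1 10 6 13 4 15 2)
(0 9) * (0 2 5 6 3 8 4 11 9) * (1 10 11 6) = (1 10 11 9 2 5)(3 8 4 6) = [0, 10, 5, 8, 6, 1, 3, 7, 4, 2, 11, 9]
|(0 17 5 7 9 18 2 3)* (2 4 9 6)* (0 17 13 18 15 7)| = 12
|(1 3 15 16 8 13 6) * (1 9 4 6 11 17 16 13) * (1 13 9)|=30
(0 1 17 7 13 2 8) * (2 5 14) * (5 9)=(0 1 17 7 13 9 5 14 2 8)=[1, 17, 8, 3, 4, 14, 6, 13, 0, 5, 10, 11, 12, 9, 2, 15, 16, 7]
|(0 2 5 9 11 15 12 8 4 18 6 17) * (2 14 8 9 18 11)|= |(0 14 8 4 11 15 12 9 2 5 18 6 17)|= 13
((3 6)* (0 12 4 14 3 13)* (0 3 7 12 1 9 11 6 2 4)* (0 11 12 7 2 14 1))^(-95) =((1 9 12 11 6 13 3 14 2 4))^(-95) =(1 13)(2 11)(3 9)(4 6)(12 14)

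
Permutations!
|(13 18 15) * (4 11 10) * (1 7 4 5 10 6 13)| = 8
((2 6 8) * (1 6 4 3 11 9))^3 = (1 2 11 6 4 9 8 3)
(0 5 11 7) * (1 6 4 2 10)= [5, 6, 10, 3, 2, 11, 4, 0, 8, 9, 1, 7]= (0 5 11 7)(1 6 4 2 10)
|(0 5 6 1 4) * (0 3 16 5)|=6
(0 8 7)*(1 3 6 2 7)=(0 8 1 3 6 2 7)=[8, 3, 7, 6, 4, 5, 2, 0, 1]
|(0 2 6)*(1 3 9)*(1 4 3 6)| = 12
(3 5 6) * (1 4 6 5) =(1 4 6 3) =[0, 4, 2, 1, 6, 5, 3]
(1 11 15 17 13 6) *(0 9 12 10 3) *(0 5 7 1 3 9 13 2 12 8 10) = [13, 11, 12, 5, 4, 7, 3, 1, 10, 8, 9, 15, 0, 6, 14, 17, 16, 2] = (0 13 6 3 5 7 1 11 15 17 2 12)(8 10 9)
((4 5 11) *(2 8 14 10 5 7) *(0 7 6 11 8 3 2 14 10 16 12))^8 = ((0 7 14 16 12)(2 3)(4 6 11)(5 8 10))^8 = (0 16 7 12 14)(4 11 6)(5 10 8)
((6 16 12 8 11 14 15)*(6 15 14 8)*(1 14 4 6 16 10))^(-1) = ((1 14 4 6 10)(8 11)(12 16))^(-1) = (1 10 6 4 14)(8 11)(12 16)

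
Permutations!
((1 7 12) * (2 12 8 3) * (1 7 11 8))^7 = (12)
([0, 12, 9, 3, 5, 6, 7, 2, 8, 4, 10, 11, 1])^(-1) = [0, 12, 7, 3, 9, 4, 5, 6, 8, 2, 10, 11, 1]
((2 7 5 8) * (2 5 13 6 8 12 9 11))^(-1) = ((2 7 13 6 8 5 12 9 11))^(-1) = (2 11 9 12 5 8 6 13 7)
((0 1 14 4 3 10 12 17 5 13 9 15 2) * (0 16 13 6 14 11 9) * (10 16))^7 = (0 12 16 2 4 9 6 1 17 13 10 3 15 14 11 5)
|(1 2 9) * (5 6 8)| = 3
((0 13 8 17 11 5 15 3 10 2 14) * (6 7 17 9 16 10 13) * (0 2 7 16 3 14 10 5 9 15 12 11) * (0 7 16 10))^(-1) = (0 2 14 15 8 13 3 9 11 12 5 16 10 6)(7 17)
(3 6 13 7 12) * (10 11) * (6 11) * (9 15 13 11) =[0, 1, 2, 9, 4, 5, 11, 12, 8, 15, 6, 10, 3, 7, 14, 13] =(3 9 15 13 7 12)(6 11 10)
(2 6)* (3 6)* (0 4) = [4, 1, 3, 6, 0, 5, 2] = (0 4)(2 3 6)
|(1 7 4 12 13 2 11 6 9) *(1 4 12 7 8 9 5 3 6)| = 9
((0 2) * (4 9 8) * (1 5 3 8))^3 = (0 2)(1 8)(3 9)(4 5)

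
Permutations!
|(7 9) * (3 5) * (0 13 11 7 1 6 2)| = 8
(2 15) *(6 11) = [0, 1, 15, 3, 4, 5, 11, 7, 8, 9, 10, 6, 12, 13, 14, 2] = (2 15)(6 11)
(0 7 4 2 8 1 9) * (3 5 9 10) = (0 7 4 2 8 1 10 3 5 9) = [7, 10, 8, 5, 2, 9, 6, 4, 1, 0, 3]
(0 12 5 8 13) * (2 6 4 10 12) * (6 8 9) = (0 2 8 13)(4 10 12 5 9 6) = [2, 1, 8, 3, 10, 9, 4, 7, 13, 6, 12, 11, 5, 0]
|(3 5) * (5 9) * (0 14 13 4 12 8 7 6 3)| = |(0 14 13 4 12 8 7 6 3 9 5)| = 11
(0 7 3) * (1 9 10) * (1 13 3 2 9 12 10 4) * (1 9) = [7, 12, 1, 0, 9, 5, 6, 2, 8, 4, 13, 11, 10, 3] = (0 7 2 1 12 10 13 3)(4 9)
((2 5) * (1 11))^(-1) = (1 11)(2 5)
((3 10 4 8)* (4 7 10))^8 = (10)(3 8 4)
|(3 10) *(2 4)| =|(2 4)(3 10)| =2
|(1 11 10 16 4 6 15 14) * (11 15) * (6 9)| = 6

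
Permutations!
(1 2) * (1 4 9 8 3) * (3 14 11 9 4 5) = (1 2 5 3)(8 14 11 9) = [0, 2, 5, 1, 4, 3, 6, 7, 14, 8, 10, 9, 12, 13, 11]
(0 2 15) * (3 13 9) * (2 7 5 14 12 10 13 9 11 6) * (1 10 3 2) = [7, 10, 15, 9, 4, 14, 1, 5, 8, 2, 13, 6, 3, 11, 12, 0] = (0 7 5 14 12 3 9 2 15)(1 10 13 11 6)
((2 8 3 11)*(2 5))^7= (2 3 5 8 11)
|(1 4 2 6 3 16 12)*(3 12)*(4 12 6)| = |(1 12)(2 4)(3 16)| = 2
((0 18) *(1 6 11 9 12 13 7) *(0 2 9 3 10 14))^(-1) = ((0 18 2 9 12 13 7 1 6 11 3 10 14))^(-1) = (0 14 10 3 11 6 1 7 13 12 9 2 18)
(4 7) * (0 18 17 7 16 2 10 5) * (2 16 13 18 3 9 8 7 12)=(0 3 9 8 7 4 13 18 17 12 2 10 5)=[3, 1, 10, 9, 13, 0, 6, 4, 7, 8, 5, 11, 2, 18, 14, 15, 16, 12, 17]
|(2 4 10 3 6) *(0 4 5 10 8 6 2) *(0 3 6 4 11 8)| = 20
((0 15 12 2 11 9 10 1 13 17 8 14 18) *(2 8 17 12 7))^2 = (0 7 11 10 13 8 18 15 2 9 1 12 14)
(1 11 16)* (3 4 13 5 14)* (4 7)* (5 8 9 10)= (1 11 16)(3 7 4 13 8 9 10 5 14)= [0, 11, 2, 7, 13, 14, 6, 4, 9, 10, 5, 16, 12, 8, 3, 15, 1]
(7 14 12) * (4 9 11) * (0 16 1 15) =(0 16 1 15)(4 9 11)(7 14 12) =[16, 15, 2, 3, 9, 5, 6, 14, 8, 11, 10, 4, 7, 13, 12, 0, 1]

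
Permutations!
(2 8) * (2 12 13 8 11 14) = (2 11 14)(8 12 13) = [0, 1, 11, 3, 4, 5, 6, 7, 12, 9, 10, 14, 13, 8, 2]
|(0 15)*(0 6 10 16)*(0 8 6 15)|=4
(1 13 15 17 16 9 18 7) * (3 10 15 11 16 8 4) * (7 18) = (18)(1 13 11 16 9 7)(3 10 15 17 8 4) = [0, 13, 2, 10, 3, 5, 6, 1, 4, 7, 15, 16, 12, 11, 14, 17, 9, 8, 18]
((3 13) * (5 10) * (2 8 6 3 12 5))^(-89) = ((2 8 6 3 13 12 5 10))^(-89) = (2 10 5 12 13 3 6 8)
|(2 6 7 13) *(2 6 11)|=6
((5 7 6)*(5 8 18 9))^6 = (18)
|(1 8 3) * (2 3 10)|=5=|(1 8 10 2 3)|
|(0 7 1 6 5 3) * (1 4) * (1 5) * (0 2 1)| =|(0 7 4 5 3 2 1 6)| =8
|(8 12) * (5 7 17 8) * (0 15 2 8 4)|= |(0 15 2 8 12 5 7 17 4)|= 9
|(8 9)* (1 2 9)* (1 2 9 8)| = 2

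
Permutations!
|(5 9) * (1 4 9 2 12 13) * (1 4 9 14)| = |(1 9 5 2 12 13 4 14)| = 8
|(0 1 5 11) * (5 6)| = 5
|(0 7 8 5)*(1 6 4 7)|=7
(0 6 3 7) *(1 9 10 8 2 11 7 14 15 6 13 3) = [13, 9, 11, 14, 4, 5, 1, 0, 2, 10, 8, 7, 12, 3, 15, 6] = (0 13 3 14 15 6 1 9 10 8 2 11 7)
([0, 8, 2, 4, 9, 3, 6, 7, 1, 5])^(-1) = (1 8)(3 5 9 4)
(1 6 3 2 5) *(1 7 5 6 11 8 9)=(1 11 8 9)(2 6 3)(5 7)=[0, 11, 6, 2, 4, 7, 3, 5, 9, 1, 10, 8]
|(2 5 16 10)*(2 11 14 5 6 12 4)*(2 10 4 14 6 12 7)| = 10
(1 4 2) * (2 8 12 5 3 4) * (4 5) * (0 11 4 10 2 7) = [11, 7, 1, 5, 8, 3, 6, 0, 12, 9, 2, 4, 10] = (0 11 4 8 12 10 2 1 7)(3 5)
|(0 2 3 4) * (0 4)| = 3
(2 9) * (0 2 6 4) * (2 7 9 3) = (0 7 9 6 4)(2 3) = [7, 1, 3, 2, 0, 5, 4, 9, 8, 6]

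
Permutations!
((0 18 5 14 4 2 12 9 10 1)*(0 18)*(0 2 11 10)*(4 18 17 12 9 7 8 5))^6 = ((0 2 9)(1 17 12 7 8 5 14 18 4 11 10))^6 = (1 14 17 18 12 4 7 11 8 10 5)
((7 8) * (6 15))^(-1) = (6 15)(7 8)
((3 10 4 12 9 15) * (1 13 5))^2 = (1 5 13)(3 4 9)(10 12 15)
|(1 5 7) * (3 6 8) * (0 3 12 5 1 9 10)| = 9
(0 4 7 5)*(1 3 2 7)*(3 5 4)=(0 3 2 7 4 1 5)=[3, 5, 7, 2, 1, 0, 6, 4]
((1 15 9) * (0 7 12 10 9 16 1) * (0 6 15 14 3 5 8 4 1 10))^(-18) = ((0 7 12)(1 14 3 5 8 4)(6 15 16 10 9))^(-18) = (6 16 9 15 10)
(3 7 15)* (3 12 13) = (3 7 15 12 13) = [0, 1, 2, 7, 4, 5, 6, 15, 8, 9, 10, 11, 13, 3, 14, 12]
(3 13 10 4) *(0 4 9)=[4, 1, 2, 13, 3, 5, 6, 7, 8, 0, 9, 11, 12, 10]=(0 4 3 13 10 9)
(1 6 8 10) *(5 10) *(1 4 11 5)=(1 6 8)(4 11 5 10)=[0, 6, 2, 3, 11, 10, 8, 7, 1, 9, 4, 5]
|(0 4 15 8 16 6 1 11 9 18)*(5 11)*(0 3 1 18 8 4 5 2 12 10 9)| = 30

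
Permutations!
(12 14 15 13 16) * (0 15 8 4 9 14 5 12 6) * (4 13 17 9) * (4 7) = (0 15 17 9 14 8 13 16 6)(4 7)(5 12) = [15, 1, 2, 3, 7, 12, 0, 4, 13, 14, 10, 11, 5, 16, 8, 17, 6, 9]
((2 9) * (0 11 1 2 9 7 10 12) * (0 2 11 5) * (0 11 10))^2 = (0 11 10 2)(1 12 7 5)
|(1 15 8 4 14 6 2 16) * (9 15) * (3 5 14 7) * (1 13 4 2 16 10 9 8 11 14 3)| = 26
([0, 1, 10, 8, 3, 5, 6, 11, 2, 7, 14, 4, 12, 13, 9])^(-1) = (2 8 3 4 11 7 9 14 10)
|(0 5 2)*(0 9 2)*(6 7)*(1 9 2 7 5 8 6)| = 12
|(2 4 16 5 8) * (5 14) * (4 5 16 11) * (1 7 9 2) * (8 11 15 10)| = 10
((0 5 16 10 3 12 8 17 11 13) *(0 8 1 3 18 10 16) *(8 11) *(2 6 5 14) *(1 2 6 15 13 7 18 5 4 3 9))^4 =((0 14 6 4 3 12 2 15 13 11 7 18 10 5)(1 9)(8 17))^4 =(0 3 13 10 6 2 7)(4 15 18 14 12 11 5)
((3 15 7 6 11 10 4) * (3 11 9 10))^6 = (3 4 9 7)(6 15 11 10)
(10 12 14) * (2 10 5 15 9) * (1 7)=(1 7)(2 10 12 14 5 15 9)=[0, 7, 10, 3, 4, 15, 6, 1, 8, 2, 12, 11, 14, 13, 5, 9]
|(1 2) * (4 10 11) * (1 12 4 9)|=|(1 2 12 4 10 11 9)|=7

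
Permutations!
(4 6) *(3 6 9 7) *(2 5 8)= (2 5 8)(3 6 4 9 7)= [0, 1, 5, 6, 9, 8, 4, 3, 2, 7]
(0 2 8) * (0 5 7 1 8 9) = (0 2 9)(1 8 5 7) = [2, 8, 9, 3, 4, 7, 6, 1, 5, 0]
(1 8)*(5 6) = (1 8)(5 6) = [0, 8, 2, 3, 4, 6, 5, 7, 1]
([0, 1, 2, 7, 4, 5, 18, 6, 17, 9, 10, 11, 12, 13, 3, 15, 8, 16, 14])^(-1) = (3 14 18 6 7)(8 16 17)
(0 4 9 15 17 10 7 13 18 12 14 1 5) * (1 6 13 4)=[1, 5, 2, 3, 9, 0, 13, 4, 8, 15, 7, 11, 14, 18, 6, 17, 16, 10, 12]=(0 1 5)(4 9 15 17 10 7)(6 13 18 12 14)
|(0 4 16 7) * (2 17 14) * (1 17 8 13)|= |(0 4 16 7)(1 17 14 2 8 13)|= 12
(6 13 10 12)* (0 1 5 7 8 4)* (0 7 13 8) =[1, 5, 2, 3, 7, 13, 8, 0, 4, 9, 12, 11, 6, 10] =(0 1 5 13 10 12 6 8 4 7)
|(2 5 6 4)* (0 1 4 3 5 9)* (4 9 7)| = 3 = |(0 1 9)(2 7 4)(3 5 6)|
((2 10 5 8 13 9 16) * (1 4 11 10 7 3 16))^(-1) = ((1 4 11 10 5 8 13 9)(2 7 3 16))^(-1) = (1 9 13 8 5 10 11 4)(2 16 3 7)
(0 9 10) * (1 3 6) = (0 9 10)(1 3 6) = [9, 3, 2, 6, 4, 5, 1, 7, 8, 10, 0]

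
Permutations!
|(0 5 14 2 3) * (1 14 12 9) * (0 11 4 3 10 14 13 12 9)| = |(0 5 9 1 13 12)(2 10 14)(3 11 4)| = 6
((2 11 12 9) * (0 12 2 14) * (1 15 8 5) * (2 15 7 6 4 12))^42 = ((0 2 11 15 8 5 1 7 6 4 12 9 14))^42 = (0 15 1 4 14 11 5 6 9 2 8 7 12)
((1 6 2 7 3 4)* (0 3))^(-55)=((0 3 4 1 6 2 7))^(-55)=(0 3 4 1 6 2 7)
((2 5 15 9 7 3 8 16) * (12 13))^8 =((2 5 15 9 7 3 8 16)(12 13))^8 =(16)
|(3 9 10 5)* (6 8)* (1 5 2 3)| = 4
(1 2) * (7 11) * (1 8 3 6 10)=(1 2 8 3 6 10)(7 11)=[0, 2, 8, 6, 4, 5, 10, 11, 3, 9, 1, 7]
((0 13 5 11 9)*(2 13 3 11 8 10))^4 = (2 10 8 5 13)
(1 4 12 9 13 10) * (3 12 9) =[0, 4, 2, 12, 9, 5, 6, 7, 8, 13, 1, 11, 3, 10] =(1 4 9 13 10)(3 12)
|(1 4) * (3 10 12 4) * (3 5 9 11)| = 8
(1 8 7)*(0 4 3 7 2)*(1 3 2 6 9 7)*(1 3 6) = (0 4 2)(1 8)(6 9 7) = [4, 8, 0, 3, 2, 5, 9, 6, 1, 7]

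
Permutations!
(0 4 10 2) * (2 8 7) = [4, 1, 0, 3, 10, 5, 6, 2, 7, 9, 8] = (0 4 10 8 7 2)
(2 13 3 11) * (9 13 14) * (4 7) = [0, 1, 14, 11, 7, 5, 6, 4, 8, 13, 10, 2, 12, 3, 9] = (2 14 9 13 3 11)(4 7)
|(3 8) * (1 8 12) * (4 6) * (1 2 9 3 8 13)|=|(1 13)(2 9 3 12)(4 6)|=4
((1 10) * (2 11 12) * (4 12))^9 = (1 10)(2 11 4 12)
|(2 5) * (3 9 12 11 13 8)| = 6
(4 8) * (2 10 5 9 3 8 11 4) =(2 10 5 9 3 8)(4 11) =[0, 1, 10, 8, 11, 9, 6, 7, 2, 3, 5, 4]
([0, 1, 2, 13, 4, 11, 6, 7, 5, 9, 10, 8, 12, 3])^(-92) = (13)(5 11 8)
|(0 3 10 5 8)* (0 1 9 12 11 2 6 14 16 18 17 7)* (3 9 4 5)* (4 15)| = 110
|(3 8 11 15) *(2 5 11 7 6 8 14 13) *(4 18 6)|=35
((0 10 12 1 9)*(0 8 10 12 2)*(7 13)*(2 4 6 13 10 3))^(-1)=((0 12 1 9 8 3 2)(4 6 13 7 10))^(-1)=(0 2 3 8 9 1 12)(4 10 7 13 6)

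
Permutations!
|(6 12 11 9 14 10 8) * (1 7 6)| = 9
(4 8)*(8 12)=[0, 1, 2, 3, 12, 5, 6, 7, 4, 9, 10, 11, 8]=(4 12 8)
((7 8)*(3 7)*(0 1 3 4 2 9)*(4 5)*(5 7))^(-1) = ((0 1 3 5 4 2 9)(7 8))^(-1) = (0 9 2 4 5 3 1)(7 8)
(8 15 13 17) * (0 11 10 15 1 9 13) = [11, 9, 2, 3, 4, 5, 6, 7, 1, 13, 15, 10, 12, 17, 14, 0, 16, 8] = (0 11 10 15)(1 9 13 17 8)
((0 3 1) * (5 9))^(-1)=(0 1 3)(5 9)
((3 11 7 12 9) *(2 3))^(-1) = ((2 3 11 7 12 9))^(-1) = (2 9 12 7 11 3)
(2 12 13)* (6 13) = (2 12 6 13) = [0, 1, 12, 3, 4, 5, 13, 7, 8, 9, 10, 11, 6, 2]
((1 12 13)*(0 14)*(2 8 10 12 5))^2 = (14)(1 2 10 13 5 8 12)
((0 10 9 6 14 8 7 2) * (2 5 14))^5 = (5 14 8 7)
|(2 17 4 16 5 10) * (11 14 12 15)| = 12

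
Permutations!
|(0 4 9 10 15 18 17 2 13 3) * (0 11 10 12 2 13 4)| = 28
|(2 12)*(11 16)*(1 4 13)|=6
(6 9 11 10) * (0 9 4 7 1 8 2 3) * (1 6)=[9, 8, 3, 0, 7, 5, 4, 6, 2, 11, 1, 10]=(0 9 11 10 1 8 2 3)(4 7 6)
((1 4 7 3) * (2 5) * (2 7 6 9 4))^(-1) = ((1 2 5 7 3)(4 6 9))^(-1) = (1 3 7 5 2)(4 9 6)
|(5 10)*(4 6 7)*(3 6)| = |(3 6 7 4)(5 10)| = 4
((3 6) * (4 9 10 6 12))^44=(3 4 10)(6 12 9)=((3 12 4 9 10 6))^44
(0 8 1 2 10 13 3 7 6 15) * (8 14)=(0 14 8 1 2 10 13 3 7 6 15)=[14, 2, 10, 7, 4, 5, 15, 6, 1, 9, 13, 11, 12, 3, 8, 0]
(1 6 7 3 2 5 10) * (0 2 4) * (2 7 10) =(0 7 3 4)(1 6 10)(2 5) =[7, 6, 5, 4, 0, 2, 10, 3, 8, 9, 1]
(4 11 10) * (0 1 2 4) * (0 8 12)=(0 1 2 4 11 10 8 12)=[1, 2, 4, 3, 11, 5, 6, 7, 12, 9, 8, 10, 0]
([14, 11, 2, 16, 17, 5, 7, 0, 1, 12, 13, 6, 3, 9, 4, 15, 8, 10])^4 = [10, 0, 2, 11, 9, 5, 4, 17, 7, 8, 3, 14, 1, 16, 13, 15, 6, 12]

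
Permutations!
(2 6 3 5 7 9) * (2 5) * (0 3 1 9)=(0 3 2 6 1 9 5 7)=[3, 9, 6, 2, 4, 7, 1, 0, 8, 5]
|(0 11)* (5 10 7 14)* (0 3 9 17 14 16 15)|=|(0 11 3 9 17 14 5 10 7 16 15)|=11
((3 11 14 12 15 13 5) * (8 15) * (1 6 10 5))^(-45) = (1 13 15 8 12 14 11 3 5 10 6)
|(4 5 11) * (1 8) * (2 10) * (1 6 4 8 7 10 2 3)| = 20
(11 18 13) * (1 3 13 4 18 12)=(1 3 13 11 12)(4 18)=[0, 3, 2, 13, 18, 5, 6, 7, 8, 9, 10, 12, 1, 11, 14, 15, 16, 17, 4]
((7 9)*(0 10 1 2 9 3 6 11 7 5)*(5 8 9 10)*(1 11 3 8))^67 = ((0 5)(1 2 10 11 7 8 9)(3 6))^67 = (0 5)(1 7 2 8 10 9 11)(3 6)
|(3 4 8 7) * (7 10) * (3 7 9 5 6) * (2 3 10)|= |(2 3 4 8)(5 6 10 9)|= 4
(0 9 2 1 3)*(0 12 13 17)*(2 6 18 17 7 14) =(0 9 6 18 17)(1 3 12 13 7 14 2) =[9, 3, 1, 12, 4, 5, 18, 14, 8, 6, 10, 11, 13, 7, 2, 15, 16, 0, 17]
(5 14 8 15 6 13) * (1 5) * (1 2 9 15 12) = (1 5 14 8 12)(2 9 15 6 13) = [0, 5, 9, 3, 4, 14, 13, 7, 12, 15, 10, 11, 1, 2, 8, 6]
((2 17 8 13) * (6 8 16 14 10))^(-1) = (2 13 8 6 10 14 16 17)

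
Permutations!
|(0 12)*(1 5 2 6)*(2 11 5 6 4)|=2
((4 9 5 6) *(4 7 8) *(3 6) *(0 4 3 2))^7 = ((0 4 9 5 2)(3 6 7 8))^7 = (0 9 2 4 5)(3 8 7 6)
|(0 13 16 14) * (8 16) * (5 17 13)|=7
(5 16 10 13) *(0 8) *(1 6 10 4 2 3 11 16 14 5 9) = (0 8)(1 6 10 13 9)(2 3 11 16 4)(5 14) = [8, 6, 3, 11, 2, 14, 10, 7, 0, 1, 13, 16, 12, 9, 5, 15, 4]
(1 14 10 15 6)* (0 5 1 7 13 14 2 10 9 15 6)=[5, 2, 10, 3, 4, 1, 7, 13, 8, 15, 6, 11, 12, 14, 9, 0]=(0 5 1 2 10 6 7 13 14 9 15)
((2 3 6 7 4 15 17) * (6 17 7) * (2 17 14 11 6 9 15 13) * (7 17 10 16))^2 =((2 3 14 11 6 9 15 17 10 16 7 4 13))^2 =(2 14 6 15 10 7 13 3 11 9 17 16 4)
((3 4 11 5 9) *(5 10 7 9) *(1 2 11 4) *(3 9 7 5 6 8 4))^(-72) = ((1 2 11 10 5 6 8 4 3))^(-72) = (11)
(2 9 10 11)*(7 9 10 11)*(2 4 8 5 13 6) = (2 10 7 9 11 4 8 5 13 6) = [0, 1, 10, 3, 8, 13, 2, 9, 5, 11, 7, 4, 12, 6]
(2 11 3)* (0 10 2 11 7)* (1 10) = [1, 10, 7, 11, 4, 5, 6, 0, 8, 9, 2, 3] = (0 1 10 2 7)(3 11)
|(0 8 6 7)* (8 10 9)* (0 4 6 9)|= 6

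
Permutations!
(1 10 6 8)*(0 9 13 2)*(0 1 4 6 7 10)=(0 9 13 2 1)(4 6 8)(7 10)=[9, 0, 1, 3, 6, 5, 8, 10, 4, 13, 7, 11, 12, 2]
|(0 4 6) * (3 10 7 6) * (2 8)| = |(0 4 3 10 7 6)(2 8)| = 6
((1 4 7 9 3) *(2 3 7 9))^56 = (1 9 2)(3 4 7)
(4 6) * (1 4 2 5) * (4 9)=(1 9 4 6 2 5)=[0, 9, 5, 3, 6, 1, 2, 7, 8, 4]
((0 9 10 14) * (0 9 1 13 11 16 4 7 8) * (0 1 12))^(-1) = (0 12)(1 8 7 4 16 11 13)(9 14 10)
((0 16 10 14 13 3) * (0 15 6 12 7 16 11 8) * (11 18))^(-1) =((0 18 11 8)(3 15 6 12 7 16 10 14 13))^(-1) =(0 8 11 18)(3 13 14 10 16 7 12 6 15)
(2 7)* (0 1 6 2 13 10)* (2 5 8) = [1, 6, 7, 3, 4, 8, 5, 13, 2, 9, 0, 11, 12, 10] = (0 1 6 5 8 2 7 13 10)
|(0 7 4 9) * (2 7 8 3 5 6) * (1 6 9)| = 5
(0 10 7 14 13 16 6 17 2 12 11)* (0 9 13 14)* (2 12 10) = (0 2 10 7)(6 17 12 11 9 13 16) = [2, 1, 10, 3, 4, 5, 17, 0, 8, 13, 7, 9, 11, 16, 14, 15, 6, 12]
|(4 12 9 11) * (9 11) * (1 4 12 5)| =6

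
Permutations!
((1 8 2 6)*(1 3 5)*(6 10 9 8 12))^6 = (1 12 6 3 5)(2 9)(8 10)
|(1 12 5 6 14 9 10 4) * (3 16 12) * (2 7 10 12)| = |(1 3 16 2 7 10 4)(5 6 14 9 12)| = 35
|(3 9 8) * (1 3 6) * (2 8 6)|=4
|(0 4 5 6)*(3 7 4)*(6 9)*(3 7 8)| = |(0 7 4 5 9 6)(3 8)| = 6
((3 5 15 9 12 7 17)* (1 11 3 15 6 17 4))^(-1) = ((1 11 3 5 6 17 15 9 12 7 4))^(-1) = (1 4 7 12 9 15 17 6 5 3 11)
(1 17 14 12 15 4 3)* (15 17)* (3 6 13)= (1 15 4 6 13 3)(12 17 14)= [0, 15, 2, 1, 6, 5, 13, 7, 8, 9, 10, 11, 17, 3, 12, 4, 16, 14]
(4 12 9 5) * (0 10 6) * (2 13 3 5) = (0 10 6)(2 13 3 5 4 12 9) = [10, 1, 13, 5, 12, 4, 0, 7, 8, 2, 6, 11, 9, 3]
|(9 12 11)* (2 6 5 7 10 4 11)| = 9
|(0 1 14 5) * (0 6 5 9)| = |(0 1 14 9)(5 6)| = 4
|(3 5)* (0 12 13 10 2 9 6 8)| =|(0 12 13 10 2 9 6 8)(3 5)| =8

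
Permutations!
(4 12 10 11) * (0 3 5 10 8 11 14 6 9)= (0 3 5 10 14 6 9)(4 12 8 11)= [3, 1, 2, 5, 12, 10, 9, 7, 11, 0, 14, 4, 8, 13, 6]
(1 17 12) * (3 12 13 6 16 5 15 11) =[0, 17, 2, 12, 4, 15, 16, 7, 8, 9, 10, 3, 1, 6, 14, 11, 5, 13] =(1 17 13 6 16 5 15 11 3 12)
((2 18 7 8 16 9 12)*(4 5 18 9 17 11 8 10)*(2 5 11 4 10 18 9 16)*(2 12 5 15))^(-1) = (2 15 12 8 11 4 17 16)(5 9)(7 18)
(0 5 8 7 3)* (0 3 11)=(0 5 8 7 11)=[5, 1, 2, 3, 4, 8, 6, 11, 7, 9, 10, 0]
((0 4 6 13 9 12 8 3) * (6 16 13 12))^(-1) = (0 3 8 12 6 9 13 16 4)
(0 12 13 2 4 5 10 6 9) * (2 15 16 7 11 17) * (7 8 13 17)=(0 12 17 2 4 5 10 6 9)(7 11)(8 13 15 16)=[12, 1, 4, 3, 5, 10, 9, 11, 13, 0, 6, 7, 17, 15, 14, 16, 8, 2]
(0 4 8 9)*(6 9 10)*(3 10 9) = (0 4 8 9)(3 10 6) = [4, 1, 2, 10, 8, 5, 3, 7, 9, 0, 6]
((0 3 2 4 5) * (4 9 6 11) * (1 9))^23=(0 6 3 11 2 4 1 5 9)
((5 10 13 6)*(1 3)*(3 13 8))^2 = (1 6 10 3 13 5 8)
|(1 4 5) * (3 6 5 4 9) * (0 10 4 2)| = 20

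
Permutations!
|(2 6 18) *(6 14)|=|(2 14 6 18)|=4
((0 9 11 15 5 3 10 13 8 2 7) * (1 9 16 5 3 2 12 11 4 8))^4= (0 7 2 5 16)(1 12 10 4 15)(3 9 11 13 8)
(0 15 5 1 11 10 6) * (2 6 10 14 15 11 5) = (0 11 14 15 2 6)(1 5) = [11, 5, 6, 3, 4, 1, 0, 7, 8, 9, 10, 14, 12, 13, 15, 2]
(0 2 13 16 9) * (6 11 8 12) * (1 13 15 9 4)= [2, 13, 15, 3, 1, 5, 11, 7, 12, 0, 10, 8, 6, 16, 14, 9, 4]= (0 2 15 9)(1 13 16 4)(6 11 8 12)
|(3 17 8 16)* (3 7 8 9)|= |(3 17 9)(7 8 16)|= 3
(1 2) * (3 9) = [0, 2, 1, 9, 4, 5, 6, 7, 8, 3] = (1 2)(3 9)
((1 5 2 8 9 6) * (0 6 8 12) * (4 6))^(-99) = ((0 4 6 1 5 2 12)(8 9))^(-99) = (0 12 2 5 1 6 4)(8 9)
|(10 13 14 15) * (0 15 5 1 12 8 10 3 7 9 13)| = |(0 15 3 7 9 13 14 5 1 12 8 10)| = 12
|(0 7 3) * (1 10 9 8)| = 12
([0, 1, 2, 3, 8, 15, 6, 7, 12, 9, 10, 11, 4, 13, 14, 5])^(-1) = (4 12 8)(5 15)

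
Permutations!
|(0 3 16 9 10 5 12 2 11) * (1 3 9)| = |(0 9 10 5 12 2 11)(1 3 16)| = 21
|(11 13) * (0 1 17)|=|(0 1 17)(11 13)|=6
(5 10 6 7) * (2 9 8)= (2 9 8)(5 10 6 7)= [0, 1, 9, 3, 4, 10, 7, 5, 2, 8, 6]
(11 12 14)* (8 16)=(8 16)(11 12 14)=[0, 1, 2, 3, 4, 5, 6, 7, 16, 9, 10, 12, 14, 13, 11, 15, 8]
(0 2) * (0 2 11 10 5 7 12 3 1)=(0 11 10 5 7 12 3 1)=[11, 0, 2, 1, 4, 7, 6, 12, 8, 9, 5, 10, 3]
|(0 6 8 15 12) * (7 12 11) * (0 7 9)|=|(0 6 8 15 11 9)(7 12)|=6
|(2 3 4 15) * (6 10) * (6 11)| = |(2 3 4 15)(6 10 11)| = 12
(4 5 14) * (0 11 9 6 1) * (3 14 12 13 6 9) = (0 11 3 14 4 5 12 13 6 1) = [11, 0, 2, 14, 5, 12, 1, 7, 8, 9, 10, 3, 13, 6, 4]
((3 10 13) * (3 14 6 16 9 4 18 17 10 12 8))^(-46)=(3 8 12)(4 9 16 6 14 13 10 17 18)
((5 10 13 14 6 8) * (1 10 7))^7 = ((1 10 13 14 6 8 5 7))^7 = (1 7 5 8 6 14 13 10)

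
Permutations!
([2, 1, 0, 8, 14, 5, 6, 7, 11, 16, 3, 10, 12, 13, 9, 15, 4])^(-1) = (0 2)(3 10 11 8)(4 16 9 14)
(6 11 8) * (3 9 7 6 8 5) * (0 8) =(0 8)(3 9 7 6 11 5) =[8, 1, 2, 9, 4, 3, 11, 6, 0, 7, 10, 5]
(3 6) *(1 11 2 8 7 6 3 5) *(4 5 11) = [0, 4, 8, 3, 5, 1, 11, 6, 7, 9, 10, 2] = (1 4 5)(2 8 7 6 11)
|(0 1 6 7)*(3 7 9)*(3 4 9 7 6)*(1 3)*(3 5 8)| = |(0 5 8 3 6 7)(4 9)| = 6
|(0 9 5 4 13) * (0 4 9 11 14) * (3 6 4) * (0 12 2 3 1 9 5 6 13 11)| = 10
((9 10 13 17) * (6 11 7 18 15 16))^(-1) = (6 16 15 18 7 11)(9 17 13 10)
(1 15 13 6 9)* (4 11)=(1 15 13 6 9)(4 11)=[0, 15, 2, 3, 11, 5, 9, 7, 8, 1, 10, 4, 12, 6, 14, 13]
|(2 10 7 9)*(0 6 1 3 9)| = |(0 6 1 3 9 2 10 7)| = 8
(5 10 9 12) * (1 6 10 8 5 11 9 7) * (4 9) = (1 6 10 7)(4 9 12 11)(5 8) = [0, 6, 2, 3, 9, 8, 10, 1, 5, 12, 7, 4, 11]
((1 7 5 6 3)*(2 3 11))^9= (1 5 11 3 7 6 2)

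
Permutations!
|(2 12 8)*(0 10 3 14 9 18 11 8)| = |(0 10 3 14 9 18 11 8 2 12)| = 10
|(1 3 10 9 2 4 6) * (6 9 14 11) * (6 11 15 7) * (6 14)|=12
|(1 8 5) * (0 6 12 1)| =|(0 6 12 1 8 5)| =6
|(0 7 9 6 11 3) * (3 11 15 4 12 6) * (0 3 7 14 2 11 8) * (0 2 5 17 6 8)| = 22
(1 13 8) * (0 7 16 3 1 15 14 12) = (0 7 16 3 1 13 8 15 14 12) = [7, 13, 2, 1, 4, 5, 6, 16, 15, 9, 10, 11, 0, 8, 12, 14, 3]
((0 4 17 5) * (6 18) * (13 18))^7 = (0 5 17 4)(6 13 18)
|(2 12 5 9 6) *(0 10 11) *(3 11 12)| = |(0 10 12 5 9 6 2 3 11)| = 9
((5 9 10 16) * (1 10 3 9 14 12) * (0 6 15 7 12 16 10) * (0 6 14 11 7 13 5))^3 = (16)(1 13 7 6 5 12 15 11)(3 9)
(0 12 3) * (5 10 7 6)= (0 12 3)(5 10 7 6)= [12, 1, 2, 0, 4, 10, 5, 6, 8, 9, 7, 11, 3]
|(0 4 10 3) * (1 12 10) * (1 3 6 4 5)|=8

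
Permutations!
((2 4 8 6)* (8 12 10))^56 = (2 12 8)(4 10 6)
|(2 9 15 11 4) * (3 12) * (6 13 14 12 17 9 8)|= 12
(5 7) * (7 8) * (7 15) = (5 8 15 7) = [0, 1, 2, 3, 4, 8, 6, 5, 15, 9, 10, 11, 12, 13, 14, 7]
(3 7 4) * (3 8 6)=(3 7 4 8 6)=[0, 1, 2, 7, 8, 5, 3, 4, 6]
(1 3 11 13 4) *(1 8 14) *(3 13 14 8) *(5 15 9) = (1 13 4 3 11 14)(5 15 9) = [0, 13, 2, 11, 3, 15, 6, 7, 8, 5, 10, 14, 12, 4, 1, 9]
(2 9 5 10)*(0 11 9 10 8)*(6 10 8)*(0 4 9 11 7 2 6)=(11)(0 7 2 8 4 9 5)(6 10)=[7, 1, 8, 3, 9, 0, 10, 2, 4, 5, 6, 11]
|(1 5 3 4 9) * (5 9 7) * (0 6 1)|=4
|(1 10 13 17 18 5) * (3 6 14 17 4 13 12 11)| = |(1 10 12 11 3 6 14 17 18 5)(4 13)| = 10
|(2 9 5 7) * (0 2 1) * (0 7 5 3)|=|(0 2 9 3)(1 7)|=4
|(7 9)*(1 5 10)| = |(1 5 10)(7 9)| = 6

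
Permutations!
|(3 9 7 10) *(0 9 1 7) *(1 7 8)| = |(0 9)(1 8)(3 7 10)| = 6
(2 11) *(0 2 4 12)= (0 2 11 4 12)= [2, 1, 11, 3, 12, 5, 6, 7, 8, 9, 10, 4, 0]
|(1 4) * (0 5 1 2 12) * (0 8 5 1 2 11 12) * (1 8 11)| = |(0 8 5 2)(1 4)(11 12)| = 4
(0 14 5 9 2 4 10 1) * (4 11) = (0 14 5 9 2 11 4 10 1) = [14, 0, 11, 3, 10, 9, 6, 7, 8, 2, 1, 4, 12, 13, 5]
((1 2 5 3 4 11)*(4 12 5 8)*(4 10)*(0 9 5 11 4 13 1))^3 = ((0 9 5 3 12 11)(1 2 8 10 13))^3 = (0 3)(1 10 2 13 8)(5 11)(9 12)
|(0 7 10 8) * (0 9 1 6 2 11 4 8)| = 21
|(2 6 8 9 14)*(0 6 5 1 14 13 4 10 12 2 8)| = 10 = |(0 6)(1 14 8 9 13 4 10 12 2 5)|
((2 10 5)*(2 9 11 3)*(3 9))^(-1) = ((2 10 5 3)(9 11))^(-1) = (2 3 5 10)(9 11)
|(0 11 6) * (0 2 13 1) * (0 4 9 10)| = 9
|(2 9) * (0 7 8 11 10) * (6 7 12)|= 14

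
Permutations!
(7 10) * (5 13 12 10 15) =(5 13 12 10 7 15) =[0, 1, 2, 3, 4, 13, 6, 15, 8, 9, 7, 11, 10, 12, 14, 5]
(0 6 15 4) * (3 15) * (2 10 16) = [6, 1, 10, 15, 0, 5, 3, 7, 8, 9, 16, 11, 12, 13, 14, 4, 2] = (0 6 3 15 4)(2 10 16)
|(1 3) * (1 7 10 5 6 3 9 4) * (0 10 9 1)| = |(0 10 5 6 3 7 9 4)| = 8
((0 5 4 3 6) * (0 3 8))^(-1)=(0 8 4 5)(3 6)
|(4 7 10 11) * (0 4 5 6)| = 7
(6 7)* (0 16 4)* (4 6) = [16, 1, 2, 3, 0, 5, 7, 4, 8, 9, 10, 11, 12, 13, 14, 15, 6] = (0 16 6 7 4)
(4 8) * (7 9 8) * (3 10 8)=(3 10 8 4 7 9)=[0, 1, 2, 10, 7, 5, 6, 9, 4, 3, 8]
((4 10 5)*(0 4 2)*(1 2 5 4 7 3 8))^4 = (10)(0 1 3)(2 8 7)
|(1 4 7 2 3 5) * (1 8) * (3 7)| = |(1 4 3 5 8)(2 7)| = 10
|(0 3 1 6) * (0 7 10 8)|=7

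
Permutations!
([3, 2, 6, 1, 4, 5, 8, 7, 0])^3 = (0 2)(1 8)(3 6)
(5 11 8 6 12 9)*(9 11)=(5 9)(6 12 11 8)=[0, 1, 2, 3, 4, 9, 12, 7, 6, 5, 10, 8, 11]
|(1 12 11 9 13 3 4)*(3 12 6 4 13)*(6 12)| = 8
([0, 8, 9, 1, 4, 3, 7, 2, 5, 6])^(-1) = [0, 3, 7, 5, 4, 8, 9, 6, 1, 2]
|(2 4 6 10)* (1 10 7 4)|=3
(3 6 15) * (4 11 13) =(3 6 15)(4 11 13) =[0, 1, 2, 6, 11, 5, 15, 7, 8, 9, 10, 13, 12, 4, 14, 3]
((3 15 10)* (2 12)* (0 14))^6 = (15)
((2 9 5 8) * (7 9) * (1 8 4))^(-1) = (1 4 5 9 7 2 8)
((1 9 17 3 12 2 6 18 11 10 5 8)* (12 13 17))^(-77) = ((1 9 12 2 6 18 11 10 5 8)(3 13 17))^(-77) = (1 2 11 8 12 18 5 9 6 10)(3 13 17)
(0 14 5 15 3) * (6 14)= (0 6 14 5 15 3)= [6, 1, 2, 0, 4, 15, 14, 7, 8, 9, 10, 11, 12, 13, 5, 3]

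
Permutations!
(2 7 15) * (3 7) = (2 3 7 15) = [0, 1, 3, 7, 4, 5, 6, 15, 8, 9, 10, 11, 12, 13, 14, 2]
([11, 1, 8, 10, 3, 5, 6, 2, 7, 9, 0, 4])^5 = [0, 1, 7, 3, 4, 5, 6, 8, 2, 9, 10, 11]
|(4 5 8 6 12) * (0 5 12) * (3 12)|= |(0 5 8 6)(3 12 4)|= 12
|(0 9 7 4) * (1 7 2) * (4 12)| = |(0 9 2 1 7 12 4)| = 7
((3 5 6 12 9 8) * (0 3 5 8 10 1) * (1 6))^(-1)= ((0 3 8 5 1)(6 12 9 10))^(-1)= (0 1 5 8 3)(6 10 9 12)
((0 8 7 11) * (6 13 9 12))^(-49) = (0 11 7 8)(6 12 9 13)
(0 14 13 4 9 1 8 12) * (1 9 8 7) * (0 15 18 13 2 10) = (0 14 2 10)(1 7)(4 8 12 15 18 13) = [14, 7, 10, 3, 8, 5, 6, 1, 12, 9, 0, 11, 15, 4, 2, 18, 16, 17, 13]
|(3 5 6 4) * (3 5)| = |(4 5 6)| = 3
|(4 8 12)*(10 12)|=|(4 8 10 12)|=4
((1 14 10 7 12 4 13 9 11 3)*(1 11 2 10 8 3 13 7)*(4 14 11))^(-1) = (1 10 2 9 13 11)(3 8 14 12 7 4)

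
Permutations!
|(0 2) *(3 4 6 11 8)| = 10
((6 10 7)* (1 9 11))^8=((1 9 11)(6 10 7))^8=(1 11 9)(6 7 10)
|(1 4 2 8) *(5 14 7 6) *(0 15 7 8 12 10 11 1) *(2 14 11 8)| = 13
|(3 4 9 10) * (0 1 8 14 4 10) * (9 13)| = |(0 1 8 14 4 13 9)(3 10)| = 14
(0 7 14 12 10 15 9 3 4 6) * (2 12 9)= (0 7 14 9 3 4 6)(2 12 10 15)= [7, 1, 12, 4, 6, 5, 0, 14, 8, 3, 15, 11, 10, 13, 9, 2]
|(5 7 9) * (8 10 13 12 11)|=|(5 7 9)(8 10 13 12 11)|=15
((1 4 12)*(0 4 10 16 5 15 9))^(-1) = (0 9 15 5 16 10 1 12 4)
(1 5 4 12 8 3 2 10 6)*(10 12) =(1 5 4 10 6)(2 12 8 3) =[0, 5, 12, 2, 10, 4, 1, 7, 3, 9, 6, 11, 8]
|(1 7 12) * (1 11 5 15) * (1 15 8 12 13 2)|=4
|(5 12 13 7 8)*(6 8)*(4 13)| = |(4 13 7 6 8 5 12)| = 7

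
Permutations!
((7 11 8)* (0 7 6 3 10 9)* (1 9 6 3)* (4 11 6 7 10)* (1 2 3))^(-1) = (0 9 1 8 11 4 3 2 6 7 10)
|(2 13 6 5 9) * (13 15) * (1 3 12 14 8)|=|(1 3 12 14 8)(2 15 13 6 5 9)|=30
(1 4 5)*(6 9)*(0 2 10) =[2, 4, 10, 3, 5, 1, 9, 7, 8, 6, 0] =(0 2 10)(1 4 5)(6 9)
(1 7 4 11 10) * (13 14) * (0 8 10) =(0 8 10 1 7 4 11)(13 14) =[8, 7, 2, 3, 11, 5, 6, 4, 10, 9, 1, 0, 12, 14, 13]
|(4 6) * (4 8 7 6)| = |(6 8 7)| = 3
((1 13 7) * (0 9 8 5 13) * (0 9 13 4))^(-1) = (0 4 5 8 9 1 7 13)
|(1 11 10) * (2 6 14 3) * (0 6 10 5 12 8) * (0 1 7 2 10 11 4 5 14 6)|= |(1 4 5 12 8)(2 11 14 3 10 7)|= 30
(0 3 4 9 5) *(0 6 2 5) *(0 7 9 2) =(0 3 4 2 5 6)(7 9) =[3, 1, 5, 4, 2, 6, 0, 9, 8, 7]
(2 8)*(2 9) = [0, 1, 8, 3, 4, 5, 6, 7, 9, 2] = (2 8 9)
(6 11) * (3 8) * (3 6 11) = (11)(3 8 6) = [0, 1, 2, 8, 4, 5, 3, 7, 6, 9, 10, 11]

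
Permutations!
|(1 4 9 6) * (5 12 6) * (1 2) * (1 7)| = |(1 4 9 5 12 6 2 7)| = 8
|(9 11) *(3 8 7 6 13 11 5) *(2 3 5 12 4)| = 10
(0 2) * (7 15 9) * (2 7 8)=(0 7 15 9 8 2)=[7, 1, 0, 3, 4, 5, 6, 15, 2, 8, 10, 11, 12, 13, 14, 9]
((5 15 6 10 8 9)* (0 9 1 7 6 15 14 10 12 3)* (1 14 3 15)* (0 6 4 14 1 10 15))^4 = ((0 9 5 3 6 12)(1 7 4 14 15 10 8))^4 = (0 6 5)(1 15 7 10 4 8 14)(3 9 12)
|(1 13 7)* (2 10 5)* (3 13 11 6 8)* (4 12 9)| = 21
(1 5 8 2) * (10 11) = (1 5 8 2)(10 11) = [0, 5, 1, 3, 4, 8, 6, 7, 2, 9, 11, 10]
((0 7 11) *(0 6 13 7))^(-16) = (13)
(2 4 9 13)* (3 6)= (2 4 9 13)(3 6)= [0, 1, 4, 6, 9, 5, 3, 7, 8, 13, 10, 11, 12, 2]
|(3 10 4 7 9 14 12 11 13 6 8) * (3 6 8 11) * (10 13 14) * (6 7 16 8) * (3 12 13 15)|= 12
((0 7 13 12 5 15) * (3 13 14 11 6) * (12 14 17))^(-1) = (0 15 5 12 17 7)(3 6 11 14 13)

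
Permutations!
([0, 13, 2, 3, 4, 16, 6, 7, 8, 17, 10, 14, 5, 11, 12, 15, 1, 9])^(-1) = (1 16 5 12 14 11 13)(9 17)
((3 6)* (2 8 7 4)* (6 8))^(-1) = (2 4 7 8 3 6)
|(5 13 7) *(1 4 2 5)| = 6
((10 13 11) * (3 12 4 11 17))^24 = ((3 12 4 11 10 13 17))^24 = (3 11 17 4 13 12 10)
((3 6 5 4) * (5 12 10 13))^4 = ((3 6 12 10 13 5 4))^4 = (3 13 6 5 12 4 10)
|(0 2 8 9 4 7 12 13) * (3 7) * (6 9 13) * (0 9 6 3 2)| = 15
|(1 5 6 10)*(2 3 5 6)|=3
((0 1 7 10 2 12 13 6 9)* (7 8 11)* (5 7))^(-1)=((0 1 8 11 5 7 10 2 12 13 6 9))^(-1)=(0 9 6 13 12 2 10 7 5 11 8 1)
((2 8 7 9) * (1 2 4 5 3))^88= ((1 2 8 7 9 4 5 3))^88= (9)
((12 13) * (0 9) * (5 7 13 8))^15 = (13)(0 9)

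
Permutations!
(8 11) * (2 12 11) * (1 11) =(1 11 8 2 12) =[0, 11, 12, 3, 4, 5, 6, 7, 2, 9, 10, 8, 1]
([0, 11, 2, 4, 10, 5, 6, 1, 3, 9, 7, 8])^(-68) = (1 8 4 7 11 3 10)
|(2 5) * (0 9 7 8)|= 4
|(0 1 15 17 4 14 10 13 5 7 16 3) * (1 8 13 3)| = 13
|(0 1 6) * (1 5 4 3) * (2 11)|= 6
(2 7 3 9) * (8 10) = (2 7 3 9)(8 10) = [0, 1, 7, 9, 4, 5, 6, 3, 10, 2, 8]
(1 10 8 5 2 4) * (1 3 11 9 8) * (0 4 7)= [4, 10, 7, 11, 3, 2, 6, 0, 5, 8, 1, 9]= (0 4 3 11 9 8 5 2 7)(1 10)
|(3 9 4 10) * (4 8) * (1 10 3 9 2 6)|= |(1 10 9 8 4 3 2 6)|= 8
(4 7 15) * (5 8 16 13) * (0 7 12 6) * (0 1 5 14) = (0 7 15 4 12 6 1 5 8 16 13 14) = [7, 5, 2, 3, 12, 8, 1, 15, 16, 9, 10, 11, 6, 14, 0, 4, 13]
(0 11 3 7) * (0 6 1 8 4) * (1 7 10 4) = (0 11 3 10 4)(1 8)(6 7) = [11, 8, 2, 10, 0, 5, 7, 6, 1, 9, 4, 3]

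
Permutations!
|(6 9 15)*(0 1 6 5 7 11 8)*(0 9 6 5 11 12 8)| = 9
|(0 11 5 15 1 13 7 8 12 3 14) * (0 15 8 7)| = 10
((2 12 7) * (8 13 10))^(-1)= (2 7 12)(8 10 13)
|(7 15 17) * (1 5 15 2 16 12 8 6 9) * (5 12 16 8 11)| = |(1 12 11 5 15 17 7 2 8 6 9)| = 11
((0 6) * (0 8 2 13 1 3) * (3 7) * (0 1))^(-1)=((0 6 8 2 13)(1 7 3))^(-1)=(0 13 2 8 6)(1 3 7)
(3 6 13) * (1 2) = [0, 2, 1, 6, 4, 5, 13, 7, 8, 9, 10, 11, 12, 3] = (1 2)(3 6 13)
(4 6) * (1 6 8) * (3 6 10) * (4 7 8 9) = (1 10 3 6 7 8)(4 9) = [0, 10, 2, 6, 9, 5, 7, 8, 1, 4, 3]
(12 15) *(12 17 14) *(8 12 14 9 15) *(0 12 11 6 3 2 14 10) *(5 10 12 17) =[17, 1, 14, 2, 4, 10, 3, 7, 11, 15, 0, 6, 8, 13, 12, 5, 16, 9] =(0 17 9 15 5 10)(2 14 12 8 11 6 3)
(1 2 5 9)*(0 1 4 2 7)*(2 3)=[1, 7, 5, 2, 3, 9, 6, 0, 8, 4]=(0 1 7)(2 5 9 4 3)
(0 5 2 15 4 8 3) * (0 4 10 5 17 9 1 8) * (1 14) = (0 17 9 14 1 8 3 4)(2 15 10 5) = [17, 8, 15, 4, 0, 2, 6, 7, 3, 14, 5, 11, 12, 13, 1, 10, 16, 9]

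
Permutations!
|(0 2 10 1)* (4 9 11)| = 12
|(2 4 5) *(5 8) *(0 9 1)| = 12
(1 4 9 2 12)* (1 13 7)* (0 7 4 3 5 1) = [7, 3, 12, 5, 9, 1, 6, 0, 8, 2, 10, 11, 13, 4] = (0 7)(1 3 5)(2 12 13 4 9)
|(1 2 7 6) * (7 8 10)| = |(1 2 8 10 7 6)| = 6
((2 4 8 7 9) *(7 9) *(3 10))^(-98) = ((2 4 8 9)(3 10))^(-98) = (10)(2 8)(4 9)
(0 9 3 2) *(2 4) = [9, 1, 0, 4, 2, 5, 6, 7, 8, 3] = (0 9 3 4 2)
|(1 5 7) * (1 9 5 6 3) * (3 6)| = |(1 3)(5 7 9)| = 6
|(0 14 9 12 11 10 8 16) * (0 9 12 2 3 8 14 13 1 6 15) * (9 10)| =|(0 13 1 6 15)(2 3 8 16 10 14 12 11 9)| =45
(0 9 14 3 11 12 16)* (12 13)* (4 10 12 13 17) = [9, 1, 2, 11, 10, 5, 6, 7, 8, 14, 12, 17, 16, 13, 3, 15, 0, 4] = (0 9 14 3 11 17 4 10 12 16)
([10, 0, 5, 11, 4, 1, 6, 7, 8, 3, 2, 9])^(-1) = [1, 5, 10, 9, 4, 2, 6, 7, 8, 11, 0, 3]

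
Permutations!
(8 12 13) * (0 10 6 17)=(0 10 6 17)(8 12 13)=[10, 1, 2, 3, 4, 5, 17, 7, 12, 9, 6, 11, 13, 8, 14, 15, 16, 0]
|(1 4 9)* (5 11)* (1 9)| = 2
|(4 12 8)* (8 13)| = |(4 12 13 8)| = 4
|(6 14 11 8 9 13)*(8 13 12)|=|(6 14 11 13)(8 9 12)|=12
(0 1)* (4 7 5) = (0 1)(4 7 5) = [1, 0, 2, 3, 7, 4, 6, 5]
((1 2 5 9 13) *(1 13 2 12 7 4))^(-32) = (13)(2 5 9)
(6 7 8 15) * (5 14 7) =(5 14 7 8 15 6) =[0, 1, 2, 3, 4, 14, 5, 8, 15, 9, 10, 11, 12, 13, 7, 6]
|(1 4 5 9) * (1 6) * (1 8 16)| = |(1 4 5 9 6 8 16)| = 7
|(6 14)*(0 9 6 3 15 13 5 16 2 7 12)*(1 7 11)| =14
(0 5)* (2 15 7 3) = (0 5)(2 15 7 3) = [5, 1, 15, 2, 4, 0, 6, 3, 8, 9, 10, 11, 12, 13, 14, 7]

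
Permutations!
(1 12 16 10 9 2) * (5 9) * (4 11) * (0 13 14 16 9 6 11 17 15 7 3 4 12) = (0 13 14 16 10 5 6 11 12 9 2 1)(3 4 17 15 7) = [13, 0, 1, 4, 17, 6, 11, 3, 8, 2, 5, 12, 9, 14, 16, 7, 10, 15]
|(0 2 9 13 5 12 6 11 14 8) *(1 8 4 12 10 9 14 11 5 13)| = |(0 2 14 4 12 6 5 10 9 1 8)| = 11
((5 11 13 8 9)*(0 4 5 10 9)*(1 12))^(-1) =(0 8 13 11 5 4)(1 12)(9 10)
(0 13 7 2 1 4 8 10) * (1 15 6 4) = (0 13 7 2 15 6 4 8 10) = [13, 1, 15, 3, 8, 5, 4, 2, 10, 9, 0, 11, 12, 7, 14, 6]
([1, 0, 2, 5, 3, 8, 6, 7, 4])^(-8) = [0, 1, 2, 3, 4, 5, 6, 7, 8]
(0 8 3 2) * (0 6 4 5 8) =(2 6 4 5 8 3) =[0, 1, 6, 2, 5, 8, 4, 7, 3]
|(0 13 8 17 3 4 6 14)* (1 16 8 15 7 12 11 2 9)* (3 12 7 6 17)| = 10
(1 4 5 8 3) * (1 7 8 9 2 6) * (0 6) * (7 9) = (0 6 1 4 5 7 8 3 9 2) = [6, 4, 0, 9, 5, 7, 1, 8, 3, 2]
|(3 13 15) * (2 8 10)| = 3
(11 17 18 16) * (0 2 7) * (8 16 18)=(18)(0 2 7)(8 16 11 17)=[2, 1, 7, 3, 4, 5, 6, 0, 16, 9, 10, 17, 12, 13, 14, 15, 11, 8, 18]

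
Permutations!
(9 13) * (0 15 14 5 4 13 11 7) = [15, 1, 2, 3, 13, 4, 6, 0, 8, 11, 10, 7, 12, 9, 5, 14] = (0 15 14 5 4 13 9 11 7)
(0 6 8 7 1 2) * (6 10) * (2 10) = (0 2)(1 10 6 8 7) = [2, 10, 0, 3, 4, 5, 8, 1, 7, 9, 6]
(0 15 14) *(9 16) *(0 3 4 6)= (0 15 14 3 4 6)(9 16)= [15, 1, 2, 4, 6, 5, 0, 7, 8, 16, 10, 11, 12, 13, 3, 14, 9]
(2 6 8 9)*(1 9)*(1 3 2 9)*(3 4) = [0, 1, 6, 2, 3, 5, 8, 7, 4, 9] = (9)(2 6 8 4 3)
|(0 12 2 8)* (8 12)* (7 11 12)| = 4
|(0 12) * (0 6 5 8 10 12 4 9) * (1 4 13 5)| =10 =|(0 13 5 8 10 12 6 1 4 9)|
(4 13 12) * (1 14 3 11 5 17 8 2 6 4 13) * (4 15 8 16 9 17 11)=[0, 14, 6, 4, 1, 11, 15, 7, 2, 17, 10, 5, 13, 12, 3, 8, 9, 16]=(1 14 3 4)(2 6 15 8)(5 11)(9 17 16)(12 13)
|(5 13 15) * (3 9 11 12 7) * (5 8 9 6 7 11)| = |(3 6 7)(5 13 15 8 9)(11 12)| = 30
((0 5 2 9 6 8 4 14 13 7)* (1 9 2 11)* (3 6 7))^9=(0 1)(3 4)(5 9)(6 14)(7 11)(8 13)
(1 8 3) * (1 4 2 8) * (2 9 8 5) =[0, 1, 5, 4, 9, 2, 6, 7, 3, 8] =(2 5)(3 4 9 8)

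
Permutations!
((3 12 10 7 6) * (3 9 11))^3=(3 7 11 10 9 12 6)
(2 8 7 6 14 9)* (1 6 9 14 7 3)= (14)(1 6 7 9 2 8 3)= [0, 6, 8, 1, 4, 5, 7, 9, 3, 2, 10, 11, 12, 13, 14]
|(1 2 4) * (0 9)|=|(0 9)(1 2 4)|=6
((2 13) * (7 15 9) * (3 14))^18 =((2 13)(3 14)(7 15 9))^18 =(15)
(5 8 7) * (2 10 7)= (2 10 7 5 8)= [0, 1, 10, 3, 4, 8, 6, 5, 2, 9, 7]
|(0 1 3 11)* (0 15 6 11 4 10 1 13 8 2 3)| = 24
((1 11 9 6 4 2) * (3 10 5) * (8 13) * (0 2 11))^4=((0 2 1)(3 10 5)(4 11 9 6)(8 13))^4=(13)(0 2 1)(3 10 5)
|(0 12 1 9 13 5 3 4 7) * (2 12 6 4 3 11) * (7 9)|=11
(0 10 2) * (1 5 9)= (0 10 2)(1 5 9)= [10, 5, 0, 3, 4, 9, 6, 7, 8, 1, 2]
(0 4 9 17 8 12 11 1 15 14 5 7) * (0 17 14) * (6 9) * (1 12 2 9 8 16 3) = (0 4 6 8 2 9 14 5 7 17 16 3 1 15)(11 12) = [4, 15, 9, 1, 6, 7, 8, 17, 2, 14, 10, 12, 11, 13, 5, 0, 3, 16]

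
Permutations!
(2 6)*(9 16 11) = (2 6)(9 16 11) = [0, 1, 6, 3, 4, 5, 2, 7, 8, 16, 10, 9, 12, 13, 14, 15, 11]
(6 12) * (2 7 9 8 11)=(2 7 9 8 11)(6 12)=[0, 1, 7, 3, 4, 5, 12, 9, 11, 8, 10, 2, 6]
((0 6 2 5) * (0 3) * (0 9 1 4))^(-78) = ((0 6 2 5 3 9 1 4))^(-78) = (0 2 3 1)(4 6 5 9)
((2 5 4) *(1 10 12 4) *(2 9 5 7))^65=((1 10 12 4 9 5)(2 7))^65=(1 5 9 4 12 10)(2 7)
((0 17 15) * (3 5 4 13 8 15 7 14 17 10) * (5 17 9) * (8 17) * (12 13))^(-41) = (0 15 8 3 10)(4 5 9 14 7 17 13 12)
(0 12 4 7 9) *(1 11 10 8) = (0 12 4 7 9)(1 11 10 8) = [12, 11, 2, 3, 7, 5, 6, 9, 1, 0, 8, 10, 4]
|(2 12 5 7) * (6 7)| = 5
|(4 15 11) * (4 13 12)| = 5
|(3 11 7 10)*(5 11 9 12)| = 7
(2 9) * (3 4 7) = (2 9)(3 4 7) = [0, 1, 9, 4, 7, 5, 6, 3, 8, 2]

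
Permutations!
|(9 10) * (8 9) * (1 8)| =4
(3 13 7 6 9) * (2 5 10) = (2 5 10)(3 13 7 6 9) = [0, 1, 5, 13, 4, 10, 9, 6, 8, 3, 2, 11, 12, 7]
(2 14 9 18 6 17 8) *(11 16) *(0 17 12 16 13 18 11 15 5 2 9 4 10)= (0 17 8 9 11 13 18 6 12 16 15 5 2 14 4 10)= [17, 1, 14, 3, 10, 2, 12, 7, 9, 11, 0, 13, 16, 18, 4, 5, 15, 8, 6]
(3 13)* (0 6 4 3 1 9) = (0 6 4 3 13 1 9) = [6, 9, 2, 13, 3, 5, 4, 7, 8, 0, 10, 11, 12, 1]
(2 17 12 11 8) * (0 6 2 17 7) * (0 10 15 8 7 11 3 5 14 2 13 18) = (0 6 13 18)(2 11 7 10 15 8 17 12 3 5 14) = [6, 1, 11, 5, 4, 14, 13, 10, 17, 9, 15, 7, 3, 18, 2, 8, 16, 12, 0]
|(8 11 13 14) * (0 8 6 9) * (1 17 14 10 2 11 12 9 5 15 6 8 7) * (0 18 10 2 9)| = 21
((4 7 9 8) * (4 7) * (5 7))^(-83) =(5 7 9 8)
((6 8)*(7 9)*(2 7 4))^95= ((2 7 9 4)(6 8))^95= (2 4 9 7)(6 8)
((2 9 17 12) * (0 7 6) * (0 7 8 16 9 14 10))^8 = (0 10 14 2 12 17 9 16 8)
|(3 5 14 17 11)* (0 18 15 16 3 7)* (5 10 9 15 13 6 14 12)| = 40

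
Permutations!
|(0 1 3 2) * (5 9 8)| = |(0 1 3 2)(5 9 8)| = 12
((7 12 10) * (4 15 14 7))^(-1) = ((4 15 14 7 12 10))^(-1) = (4 10 12 7 14 15)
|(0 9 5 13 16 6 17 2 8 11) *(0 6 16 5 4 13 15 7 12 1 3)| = |(0 9 4 13 5 15 7 12 1 3)(2 8 11 6 17)| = 10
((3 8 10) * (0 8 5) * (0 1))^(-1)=((0 8 10 3 5 1))^(-1)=(0 1 5 3 10 8)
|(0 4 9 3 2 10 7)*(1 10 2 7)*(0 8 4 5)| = |(0 5)(1 10)(3 7 8 4 9)| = 10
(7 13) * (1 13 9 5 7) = (1 13)(5 7 9) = [0, 13, 2, 3, 4, 7, 6, 9, 8, 5, 10, 11, 12, 1]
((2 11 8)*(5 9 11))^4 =(2 8 11 9 5)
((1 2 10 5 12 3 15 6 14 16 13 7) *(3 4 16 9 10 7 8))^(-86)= ((1 2 7)(3 15 6 14 9 10 5 12 4 16 13 8))^(-86)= (1 2 7)(3 13 4 5 9 6)(8 16 12 10 14 15)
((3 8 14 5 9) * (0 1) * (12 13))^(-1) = (0 1)(3 9 5 14 8)(12 13)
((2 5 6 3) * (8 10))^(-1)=((2 5 6 3)(8 10))^(-1)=(2 3 6 5)(8 10)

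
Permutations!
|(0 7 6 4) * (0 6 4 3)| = |(0 7 4 6 3)| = 5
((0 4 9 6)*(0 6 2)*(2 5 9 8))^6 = ((0 4 8 2)(5 9))^6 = (9)(0 8)(2 4)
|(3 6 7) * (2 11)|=|(2 11)(3 6 7)|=6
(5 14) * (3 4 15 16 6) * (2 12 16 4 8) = (2 12 16 6 3 8)(4 15)(5 14) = [0, 1, 12, 8, 15, 14, 3, 7, 2, 9, 10, 11, 16, 13, 5, 4, 6]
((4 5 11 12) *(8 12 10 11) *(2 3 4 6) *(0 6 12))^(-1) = ((12)(0 6 2 3 4 5 8)(10 11))^(-1) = (12)(0 8 5 4 3 2 6)(10 11)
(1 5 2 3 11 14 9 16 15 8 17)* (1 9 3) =(1 5 2)(3 11 14)(8 17 9 16 15) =[0, 5, 1, 11, 4, 2, 6, 7, 17, 16, 10, 14, 12, 13, 3, 8, 15, 9]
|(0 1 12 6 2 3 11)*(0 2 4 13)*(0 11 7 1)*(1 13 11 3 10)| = 21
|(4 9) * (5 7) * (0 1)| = |(0 1)(4 9)(5 7)| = 2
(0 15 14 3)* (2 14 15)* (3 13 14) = [2, 1, 3, 0, 4, 5, 6, 7, 8, 9, 10, 11, 12, 14, 13, 15] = (15)(0 2 3)(13 14)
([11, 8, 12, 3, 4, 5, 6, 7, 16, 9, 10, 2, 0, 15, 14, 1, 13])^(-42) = [2, 13, 0, 3, 4, 5, 6, 7, 15, 9, 10, 12, 11, 8, 14, 16, 1]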